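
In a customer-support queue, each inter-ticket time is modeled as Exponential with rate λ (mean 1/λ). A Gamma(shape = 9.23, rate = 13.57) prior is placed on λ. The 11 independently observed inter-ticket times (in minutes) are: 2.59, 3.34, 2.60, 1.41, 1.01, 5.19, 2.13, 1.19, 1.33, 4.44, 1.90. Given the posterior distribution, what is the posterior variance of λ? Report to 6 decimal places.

With a Gamma(shape α, rate β) prior on the exponential rate λ, the posterior after n observations with total T = Σxᵢ is Gamma(α+n, β+T).
Sum of observations T = 27.13 minutes; n = 11.
Posterior: Gamma(9.23+11, 13.57+27.13) = Gamma(20.23, 40.70).
Var = α/β² = 0.012213.

0.012213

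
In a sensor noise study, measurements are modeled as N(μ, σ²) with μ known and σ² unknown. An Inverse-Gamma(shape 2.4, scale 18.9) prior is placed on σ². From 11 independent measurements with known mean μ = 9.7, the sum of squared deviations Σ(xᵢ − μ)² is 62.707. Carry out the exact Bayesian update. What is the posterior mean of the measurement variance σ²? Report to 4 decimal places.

With known mean μ and an Inverse-Gamma(α, β) prior on σ², the Normal likelihood is conjugate: posterior is Inv-Gamma(α + n/2, β + Σ(xᵢ−μ)²/2).
Posterior: Inv-Gamma(2.4 + 11/2, 18.9 + 62.707/2) = Inv-Gamma(7.90, 50.2535).
E[σ²|data] = β/(α−1) = 50.2535/6.90 = 7.2831.

7.2831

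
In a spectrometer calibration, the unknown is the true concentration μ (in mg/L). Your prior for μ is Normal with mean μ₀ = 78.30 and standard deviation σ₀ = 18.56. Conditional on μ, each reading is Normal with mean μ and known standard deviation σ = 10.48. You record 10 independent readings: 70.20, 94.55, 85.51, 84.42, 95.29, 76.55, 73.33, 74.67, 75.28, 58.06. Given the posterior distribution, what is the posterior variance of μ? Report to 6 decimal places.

For Normal data with known variance σ², a Normal(μ₀, σ₀²) prior on μ is conjugate. Posterior precision = 1/σ₀² + n/σ²; posterior mean is the precision-weighted average of μ₀ and x̄.
σ₀² = 18.56² = 344.4736, σ² = 10.48² = 109.8304; σ² + n·σ₀² = 109.8304 + 10·344.4736 = 3554.5664.
Posterior precision = 1/σ₀² + n/σ² = 1/344.4736 + 10/109.8304 = (σ² + n·σ₀²)/(σ₀²σ²) = 3554.5664/(344.4736·109.8304); posterior variance σₙ² = σ₀²σ²/(σ² + n·σ₀²) = 344.4736·109.8304/3554.5664 = 10.643682.

10.643682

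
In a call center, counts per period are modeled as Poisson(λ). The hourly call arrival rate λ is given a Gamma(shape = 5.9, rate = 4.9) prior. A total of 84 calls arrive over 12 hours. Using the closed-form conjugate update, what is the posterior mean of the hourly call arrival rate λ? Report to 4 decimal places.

With a Gamma(shape α, rate β) prior, the Poisson likelihood is conjugate: the posterior is Gamma(α + ΣXᵢ, β + n).
Posterior: Gamma(α+S, β+n) = Gamma(5.9+84, 4.9+12) = Gamma(89.9, 16.9).
Posterior mean = α/β = 89.9/16.9 = 5.3195.

5.3195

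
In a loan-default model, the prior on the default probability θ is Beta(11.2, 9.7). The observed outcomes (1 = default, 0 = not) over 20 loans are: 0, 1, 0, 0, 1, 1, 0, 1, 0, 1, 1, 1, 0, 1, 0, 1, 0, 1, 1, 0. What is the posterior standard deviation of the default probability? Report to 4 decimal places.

0.0770

The Beta prior is conjugate to a Binomial/Bernoulli likelihood; the update adds successes to α and failures to β.
Posterior: Beta(α+k, β+n−k) = Beta(11.2+11, 9.7+9) = Beta(22.2, 18.7).
Var = αβ/((α+β)²(α+β+1)) = 22.2·18.7/(40.9²·41.9) = 0.00592289; SD = √0.00592289 = 0.0770.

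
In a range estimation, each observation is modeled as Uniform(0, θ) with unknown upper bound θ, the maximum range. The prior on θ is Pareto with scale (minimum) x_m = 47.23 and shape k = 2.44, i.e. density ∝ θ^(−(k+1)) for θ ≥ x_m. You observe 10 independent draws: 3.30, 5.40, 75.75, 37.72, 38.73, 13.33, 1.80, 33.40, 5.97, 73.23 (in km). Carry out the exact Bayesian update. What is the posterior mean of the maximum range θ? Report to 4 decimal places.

82.3715

A Pareto(scale x_m, shape k) prior on the upper bound θ of Uniform(0, θ) is conjugate: posterior is Pareto(max(x_m, max xᵢ), k + n).
Sample maximum = 75.75; prior scale x_m = 47.23 → posterior scale = max = 75.75.
Posterior shape = 2.44 + 10 = 12.44.
E[θ|data] = k·x_m/(k−1) = 12.44·75.75/11.44 = 82.3715.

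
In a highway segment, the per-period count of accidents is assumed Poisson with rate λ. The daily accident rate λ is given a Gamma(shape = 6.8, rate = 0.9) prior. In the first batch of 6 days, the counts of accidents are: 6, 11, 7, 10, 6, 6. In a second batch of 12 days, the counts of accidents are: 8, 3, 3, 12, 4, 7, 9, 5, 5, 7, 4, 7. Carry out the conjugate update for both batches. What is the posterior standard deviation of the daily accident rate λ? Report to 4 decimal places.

0.5958

With a Gamma(shape α, rate β) prior, the Poisson likelihood is conjugate: the posterior is Gamma(α + ΣXᵢ, β + n).
Batch 1: sum of counts S = 46 over n = 6 days.
After batch 1: Gamma(α+S, β+n) = Gamma(6.8+46, 0.9+6) = Gamma(52.8, 6.9).
Batch 2: sum of counts S = 74 over n = 12 days.
After batch 2: Gamma(α+S, β+n) = Gamma(52.8+74, 6.9+12) = Gamma(126.8, 18.9).
SD = √α/β = √126.8/18.9 = 0.5958.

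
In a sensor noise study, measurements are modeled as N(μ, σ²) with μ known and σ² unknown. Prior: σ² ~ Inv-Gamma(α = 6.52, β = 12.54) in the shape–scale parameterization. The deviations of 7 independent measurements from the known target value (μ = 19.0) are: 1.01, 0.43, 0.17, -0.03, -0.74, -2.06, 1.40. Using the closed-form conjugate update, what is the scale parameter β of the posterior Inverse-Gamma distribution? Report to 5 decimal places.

With known mean μ and an Inverse-Gamma(α, β) prior on σ², the Normal likelihood is conjugate: posterior is Inv-Gamma(α + n/2, β + Σ(xᵢ−μ)²/2).
Σ(xᵢ−μ)² = (1.01)² + (0.43)² + (0.17)² + (-0.03)² + (-0.74)² + (-2.06)² + (1.40)² = 7.9860.
Posterior: Inv-Gamma(6.52 + 7/2, 12.54 + 7.9860/2) = Inv-Gamma(10.02, 16.53300).
Posterior β = 16.53300.

16.53300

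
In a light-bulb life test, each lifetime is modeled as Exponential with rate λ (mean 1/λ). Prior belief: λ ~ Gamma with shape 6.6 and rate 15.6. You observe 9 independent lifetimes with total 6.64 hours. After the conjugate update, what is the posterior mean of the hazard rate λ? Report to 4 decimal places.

With a Gamma(shape α, rate β) prior on the exponential rate λ, the posterior after n observations with total T = Σxᵢ is Gamma(α+n, β+T).
Posterior: Gamma(6.6+9, 15.6+6.64) = Gamma(15.6, 22.24).
Posterior mean of λ = α/β = 15.6/22.24 = 0.7014.

0.7014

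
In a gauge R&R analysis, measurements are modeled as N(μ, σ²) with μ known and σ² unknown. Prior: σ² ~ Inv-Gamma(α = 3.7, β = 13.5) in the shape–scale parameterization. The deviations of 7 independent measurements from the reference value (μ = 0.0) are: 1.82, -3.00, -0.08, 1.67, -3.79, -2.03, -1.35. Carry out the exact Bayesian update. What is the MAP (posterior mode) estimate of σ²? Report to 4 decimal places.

With known mean μ and an Inverse-Gamma(α, β) prior on σ², the Normal likelihood is conjugate: posterior is Inv-Gamma(α + n/2, β + Σ(xᵢ−μ)²/2).
Σ(xᵢ−μ)² = (1.82)² + (-3.00)² + (-0.08)² + (1.67)² + (-3.79)² + (-2.03)² + (-1.35)² = 35.4152.
Posterior: Inv-Gamma(3.7 + 7/2, 13.5 + 35.4152/2) = Inv-Gamma(7.20, 31.20760).
Mode = β/(α+1) = 31.20760/8.20 = 3.8058.

3.8058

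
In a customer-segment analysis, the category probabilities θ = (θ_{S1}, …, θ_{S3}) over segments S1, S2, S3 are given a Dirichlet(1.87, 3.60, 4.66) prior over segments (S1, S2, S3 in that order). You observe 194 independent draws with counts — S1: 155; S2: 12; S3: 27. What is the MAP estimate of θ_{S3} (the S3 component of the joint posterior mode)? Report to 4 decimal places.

0.1524

The Dirichlet prior is conjugate to the Multinomial likelihood: each posterior αⱼ = prior αⱼ + observed count nⱼ.
Posterior concentration: (156.87, 15.60, 31.66), total = 204.13.
Joint mode component: (α_{S3}−1)/(Σα−K) = 30.66/201.13 = 0.1524.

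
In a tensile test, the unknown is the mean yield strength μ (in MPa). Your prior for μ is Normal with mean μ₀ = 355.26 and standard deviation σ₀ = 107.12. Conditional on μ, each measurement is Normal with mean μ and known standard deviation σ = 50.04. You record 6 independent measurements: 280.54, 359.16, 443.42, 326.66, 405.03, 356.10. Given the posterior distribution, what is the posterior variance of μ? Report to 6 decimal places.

For Normal data with known variance σ², a Normal(μ₀, σ₀²) prior on μ is conjugate. Posterior precision = 1/σ₀² + n/σ²; posterior mean is the precision-weighted average of μ₀ and x̄.
σ₀² = 107.12² = 11474.6944, σ² = 50.04² = 2504.0016; σ² + n·σ₀² = 2504.0016 + 6·11474.6944 = 71352.168.
Posterior precision = 1/σ₀² + n/σ² = 1/11474.6944 + 6/2504.0016 = (σ² + n·σ₀²)/(σ₀²σ²) = 71352.168/(11474.6944·2504.0016); posterior variance σₙ² = σ₀²σ²/(σ² + n·σ₀²) = 11474.6944·2504.0016/71352.168 = 402.687878.

402.687878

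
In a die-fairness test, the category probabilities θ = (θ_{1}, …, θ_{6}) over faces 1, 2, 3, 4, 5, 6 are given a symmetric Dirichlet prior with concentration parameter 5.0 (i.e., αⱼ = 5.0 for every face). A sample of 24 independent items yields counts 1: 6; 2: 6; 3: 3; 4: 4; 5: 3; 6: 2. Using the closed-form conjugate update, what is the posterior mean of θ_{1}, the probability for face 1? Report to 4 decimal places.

The Dirichlet prior is conjugate to the Multinomial likelihood: each posterior αⱼ = prior αⱼ + observed count nⱼ.
Posterior concentration: (11.0, 11.0, 8.0, 9.0, 8.0, 7.0), total = 54.0.
E[θ_{1}|data] = α_{1}/Σα = 11.0/54.0 = 0.2037.

0.2037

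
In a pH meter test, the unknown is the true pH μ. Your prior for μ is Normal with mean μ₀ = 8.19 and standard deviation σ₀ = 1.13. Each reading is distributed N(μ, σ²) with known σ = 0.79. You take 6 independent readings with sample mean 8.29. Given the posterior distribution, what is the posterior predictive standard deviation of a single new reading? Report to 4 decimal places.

For Normal data with known variance σ², a Normal(μ₀, σ₀²) prior on μ is conjugate. Posterior precision = 1/σ₀² + n/σ²; posterior mean is the precision-weighted average of μ₀ and x̄.
σ₀² = 1.13² = 1.2769, σ² = 0.79² = 0.6241; σ² + n·σ₀² = 0.6241 + 6·1.2769 = 8.2855.
Posterior precision = 1/σ₀² + n/σ² = 1/1.2769 + 6/0.6241 = (σ² + n·σ₀²)/(σ₀²σ²) = 8.2855/(1.2769·0.6241); posterior variance σₙ² = σ₀²σ²/(σ² + n·σ₀²) = 1.2769·0.6241/8.2855 = 0.096182.
Predictive variance for one new observation = σₙ² + σ² = 1.2769·0.6241/8.2855 + 0.6241 = σ²·(σ₀² + 8.2855)/8.2855 = 0.6241·9.5624/8.2855 = 0.720282; SD = √(0.6241·9.5624/8.2855) = 0.8487.

0.8487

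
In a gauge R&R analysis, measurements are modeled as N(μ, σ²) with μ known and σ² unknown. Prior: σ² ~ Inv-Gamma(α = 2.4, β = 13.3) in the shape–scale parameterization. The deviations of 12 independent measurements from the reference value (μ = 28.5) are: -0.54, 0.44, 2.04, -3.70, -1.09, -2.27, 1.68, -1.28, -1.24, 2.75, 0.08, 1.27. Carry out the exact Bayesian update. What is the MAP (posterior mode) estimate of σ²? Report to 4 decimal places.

With known mean μ and an Inverse-Gamma(α, β) prior on σ², the Normal likelihood is conjugate: posterior is Inv-Gamma(α + n/2, β + Σ(xᵢ−μ)²/2).
Σ(xᵢ−μ)² = (-0.54)² + (0.44)² + (2.04)² + (-3.70)² + (-1.09)² + (-2.27)² + (1.68)² + (-1.28)² + (-1.24)² + (2.75)² + (0.08)² + (1.27)² = 39.8580.
Posterior: Inv-Gamma(2.4 + 12/2, 13.3 + 39.8580/2) = Inv-Gamma(8.40, 33.22900).
Mode = β/(α+1) = 33.22900/9.40 = 3.5350.

3.5350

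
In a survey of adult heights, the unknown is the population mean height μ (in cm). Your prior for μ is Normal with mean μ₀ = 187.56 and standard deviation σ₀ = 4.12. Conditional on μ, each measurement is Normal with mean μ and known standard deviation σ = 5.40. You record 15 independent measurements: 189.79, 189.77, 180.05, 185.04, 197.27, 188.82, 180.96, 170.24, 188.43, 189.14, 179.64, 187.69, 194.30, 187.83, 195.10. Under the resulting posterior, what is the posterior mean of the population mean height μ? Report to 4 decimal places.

For Normal data with known variance σ², a Normal(μ₀, σ₀²) prior on μ is conjugate. Posterior precision = 1/σ₀² + n/σ²; posterior mean is the precision-weighted average of μ₀ and x̄.
Σxᵢ = 189.79 + 189.77 + 180.05 + 185.04 + 197.27 + 188.82 + 180.96 + 170.24 + 188.43 + 189.14 + 179.64 + 187.69 + 194.30 + 187.83 + 195.10 = 2804.07, so n·x̄ = 2804.07.
σ₀² = 4.12² = 16.9744, σ² = 5.40² = 29.16; σ² + n·σ₀² = 29.16 + 15·16.9744 = 283.776.
Posterior mean = (μ₀/σ₀² + n·x̄/σ²)/(1/σ₀² + n/σ²) = (σ²·μ₀ + σ₀²·n·x̄)/(σ² + n·σ₀²) = (29.16·187.56 + 16.9744·2804.07)/283.776 = 53066.655408/283.776 = 187.0019.

187.0019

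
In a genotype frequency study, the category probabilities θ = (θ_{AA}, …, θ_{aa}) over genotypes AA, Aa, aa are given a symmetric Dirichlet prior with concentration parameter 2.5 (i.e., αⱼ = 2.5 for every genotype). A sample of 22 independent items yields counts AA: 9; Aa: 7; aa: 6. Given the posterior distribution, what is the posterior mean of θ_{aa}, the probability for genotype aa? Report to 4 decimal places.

0.2881

The Dirichlet prior is conjugate to the Multinomial likelihood: each posterior αⱼ = prior αⱼ + observed count nⱼ.
Posterior concentration: (11.5, 9.5, 8.5), total = 29.5.
E[θ_{aa}|data] = α_{aa}/Σα = 8.5/29.5 = 0.2881.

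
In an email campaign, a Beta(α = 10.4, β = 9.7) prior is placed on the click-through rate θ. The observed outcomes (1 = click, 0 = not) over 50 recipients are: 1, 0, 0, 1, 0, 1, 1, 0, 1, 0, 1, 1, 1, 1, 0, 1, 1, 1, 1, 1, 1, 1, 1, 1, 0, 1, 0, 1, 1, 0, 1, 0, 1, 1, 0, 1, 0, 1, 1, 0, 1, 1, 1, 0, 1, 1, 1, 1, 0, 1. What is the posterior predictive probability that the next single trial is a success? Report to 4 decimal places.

The Beta prior is conjugate to a Binomial/Bernoulli likelihood; the update adds successes to α and failures to β.
Posterior: Beta(α+k, β+n−k) = Beta(10.4+35, 9.7+15) = Beta(45.4, 24.7).
For a single future Bernoulli trial, P(success | data) = α/(α+β) = 0.6476.

0.6476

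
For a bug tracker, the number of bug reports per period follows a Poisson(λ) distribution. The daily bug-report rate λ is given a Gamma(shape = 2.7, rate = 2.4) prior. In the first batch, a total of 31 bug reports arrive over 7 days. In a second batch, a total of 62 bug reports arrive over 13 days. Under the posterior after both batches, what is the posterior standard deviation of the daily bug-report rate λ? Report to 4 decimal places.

With a Gamma(shape α, rate β) prior, the Poisson likelihood is conjugate: the posterior is Gamma(α + ΣXᵢ, β + n).
After batch 1: Gamma(α+S, β+n) = Gamma(2.7+31, 2.4+7) = Gamma(33.7, 9.4).
After batch 2: Gamma(α+S, β+n) = Gamma(33.7+62, 9.4+13) = Gamma(95.7, 22.4).
SD = √α/β = √95.7/22.4 = 0.4367.

0.4367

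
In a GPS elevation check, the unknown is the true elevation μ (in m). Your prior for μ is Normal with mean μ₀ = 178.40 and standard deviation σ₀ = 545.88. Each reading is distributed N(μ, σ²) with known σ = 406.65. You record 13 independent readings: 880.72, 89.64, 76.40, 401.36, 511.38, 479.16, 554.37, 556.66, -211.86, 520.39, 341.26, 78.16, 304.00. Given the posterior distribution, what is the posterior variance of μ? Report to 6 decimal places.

For Normal data with known variance σ², a Normal(μ₀, σ₀²) prior on μ is conjugate. Posterior precision = 1/σ₀² + n/σ²; posterior mean is the precision-weighted average of μ₀ and x̄.
σ₀² = 545.88² = 297984.9744, σ² = 406.65² = 165364.2225; σ² + n·σ₀² = 165364.2225 + 13·297984.9744 = 4039168.8897.
Posterior precision = 1/σ₀² + n/σ² = 1/297984.9744 + 13/165364.2225 = (σ² + n·σ₀²)/(σ₀²σ²) = 4039168.8897/(297984.9744·165364.2225); posterior variance σₙ² = σ₀²σ²/(σ² + n·σ₀²) = 297984.9744·165364.2225/4039168.8897 = 12199.552669.

12199.552669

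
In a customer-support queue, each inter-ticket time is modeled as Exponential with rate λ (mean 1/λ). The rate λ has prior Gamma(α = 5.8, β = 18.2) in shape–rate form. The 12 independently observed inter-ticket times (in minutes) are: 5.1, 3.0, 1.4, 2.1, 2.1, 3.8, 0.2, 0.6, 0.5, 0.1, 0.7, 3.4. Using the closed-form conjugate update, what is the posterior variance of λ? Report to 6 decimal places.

0.010486

With a Gamma(shape α, rate β) prior on the exponential rate λ, the posterior after n observations with total T = Σxᵢ is Gamma(α+n, β+T).
Sum of observations T = 23.0 minutes; n = 12.
Posterior: Gamma(5.8+12, 18.2+23.0) = Gamma(17.8, 41.2).
Var = α/β² = 0.010486.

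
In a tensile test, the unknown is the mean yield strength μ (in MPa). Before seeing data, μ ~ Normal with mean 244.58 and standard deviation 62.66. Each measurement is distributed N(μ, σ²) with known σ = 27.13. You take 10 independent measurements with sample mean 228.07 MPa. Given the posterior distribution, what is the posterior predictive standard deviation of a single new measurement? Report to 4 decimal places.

28.4304

For Normal data with known variance σ², a Normal(μ₀, σ₀²) prior on μ is conjugate. Posterior precision = 1/σ₀² + n/σ²; posterior mean is the precision-weighted average of μ₀ and x̄.
σ₀² = 62.66² = 3926.2756, σ² = 27.13² = 736.0369; σ² + n·σ₀² = 736.0369 + 10·3926.2756 = 39998.7929.
Posterior precision = 1/σ₀² + n/σ² = 1/3926.2756 + 10/736.0369 = (σ² + n·σ₀²)/(σ₀²σ²) = 39998.7929/(3926.2756·736.0369); posterior variance σₙ² = σ₀²σ²/(σ² + n·σ₀²) = 3926.2756·736.0369/39998.7929 = 72.249273.
Predictive variance for one new observation = σₙ² + σ² = 3926.2756·736.0369/39998.7929 + 736.0369 = σ²·(σ₀² + 39998.7929)/39998.7929 = 736.0369·43925.0685/39998.7929 = 808.286173; SD = √(736.0369·43925.0685/39998.7929) = 28.4304.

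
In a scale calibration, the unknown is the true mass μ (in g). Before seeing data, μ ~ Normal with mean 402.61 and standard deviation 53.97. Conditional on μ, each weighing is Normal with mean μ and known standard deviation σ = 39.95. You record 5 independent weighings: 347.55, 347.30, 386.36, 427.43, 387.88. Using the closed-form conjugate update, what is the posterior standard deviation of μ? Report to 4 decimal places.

For Normal data with known variance σ², a Normal(μ₀, σ₀²) prior on μ is conjugate. Posterior precision = 1/σ₀² + n/σ²; posterior mean is the precision-weighted average of μ₀ and x̄.
σ₀² = 53.97² = 2912.7609, σ² = 39.95² = 1596.0025; σ² + n·σ₀² = 1596.0025 + 5·2912.7609 = 16159.807.
Posterior precision = 1/σ₀² + n/σ² = 1/2912.7609 + 5/1596.0025 = (σ² + n·σ₀²)/(σ₀²σ²) = 16159.807/(2912.7609·1596.0025); posterior variance σₙ² = σ₀²σ²/(σ² + n·σ₀²) = 2912.7609·1596.0025/16159.807 = 287.675074.
Posterior SD = √σₙ² = √(2912.7609·1596.0025/16159.807) = 16.9610.

16.9610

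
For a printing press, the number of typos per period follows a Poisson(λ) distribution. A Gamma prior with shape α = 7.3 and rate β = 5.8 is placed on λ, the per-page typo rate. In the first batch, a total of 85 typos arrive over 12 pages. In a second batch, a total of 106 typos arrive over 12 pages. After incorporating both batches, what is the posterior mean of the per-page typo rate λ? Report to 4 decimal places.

With a Gamma(shape α, rate β) prior, the Poisson likelihood is conjugate: the posterior is Gamma(α + ΣXᵢ, β + n).
After batch 1: Gamma(α+S, β+n) = Gamma(7.3+85, 5.8+12) = Gamma(92.3, 17.8).
After batch 2: Gamma(α+S, β+n) = Gamma(92.3+106, 17.8+12) = Gamma(198.3, 29.8).
Posterior mean = α/β = 198.3/29.8 = 6.6544.

6.6544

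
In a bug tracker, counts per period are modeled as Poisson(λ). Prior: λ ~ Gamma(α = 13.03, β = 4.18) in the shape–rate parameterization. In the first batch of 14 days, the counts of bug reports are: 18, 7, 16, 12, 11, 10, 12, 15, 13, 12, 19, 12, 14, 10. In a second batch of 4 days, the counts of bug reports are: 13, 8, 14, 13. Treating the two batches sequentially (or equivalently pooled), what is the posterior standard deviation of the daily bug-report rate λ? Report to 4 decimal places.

With a Gamma(shape α, rate β) prior, the Poisson likelihood is conjugate: the posterior is Gamma(α + ΣXᵢ, β + n).
Batch 1: sum of counts S = 181 over n = 14 days.
After batch 1: Gamma(α+S, β+n) = Gamma(13.03+181, 4.18+14) = Gamma(194.03, 18.18).
Batch 2: sum of counts S = 48 over n = 4 days.
After batch 2: Gamma(α+S, β+n) = Gamma(194.03+48, 18.18+4) = Gamma(242.03, 22.18).
SD = √α/β = √242.03/22.18 = 0.7014.

0.7014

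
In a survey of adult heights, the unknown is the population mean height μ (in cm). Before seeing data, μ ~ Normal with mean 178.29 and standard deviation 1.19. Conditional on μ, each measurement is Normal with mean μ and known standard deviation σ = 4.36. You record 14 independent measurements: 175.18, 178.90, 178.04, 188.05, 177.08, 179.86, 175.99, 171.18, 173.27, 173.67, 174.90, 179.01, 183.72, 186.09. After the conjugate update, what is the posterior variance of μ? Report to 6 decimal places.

0.693176

For Normal data with known variance σ², a Normal(μ₀, σ₀²) prior on μ is conjugate. Posterior precision = 1/σ₀² + n/σ²; posterior mean is the precision-weighted average of μ₀ and x̄.
σ₀² = 1.19² = 1.4161, σ² = 4.36² = 19.0096; σ² + n·σ₀² = 19.0096 + 14·1.4161 = 38.835.
Posterior precision = 1/σ₀² + n/σ² = 1/1.4161 + 14/19.0096 = (σ² + n·σ₀²)/(σ₀²σ²) = 38.835/(1.4161·19.0096); posterior variance σₙ² = σ₀²σ²/(σ² + n·σ₀²) = 1.4161·19.0096/38.835 = 0.693176.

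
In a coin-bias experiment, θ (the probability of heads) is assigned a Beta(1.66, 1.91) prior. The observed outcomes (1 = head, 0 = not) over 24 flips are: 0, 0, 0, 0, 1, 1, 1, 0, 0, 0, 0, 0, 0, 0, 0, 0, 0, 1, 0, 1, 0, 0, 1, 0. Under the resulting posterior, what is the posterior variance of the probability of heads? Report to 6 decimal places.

The Beta prior is conjugate to a Binomial/Bernoulli likelihood; the update adds successes to α and failures to β.
Posterior: Beta(α+k, β+n−k) = Beta(1.66+6, 1.91+18) = Beta(7.66, 19.91).
Var = αβ/((α+β)²(α+β+1)) = 7.66·19.91/(27.57²·28.57) = 0.007023.

0.007023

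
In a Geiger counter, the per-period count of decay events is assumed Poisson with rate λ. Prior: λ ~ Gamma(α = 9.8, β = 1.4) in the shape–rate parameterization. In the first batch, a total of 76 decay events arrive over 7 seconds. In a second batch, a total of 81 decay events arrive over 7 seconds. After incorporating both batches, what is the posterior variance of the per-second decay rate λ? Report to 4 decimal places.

0.7033

With a Gamma(shape α, rate β) prior, the Poisson likelihood is conjugate: the posterior is Gamma(α + ΣXᵢ, β + n).
After batch 1: Gamma(α+S, β+n) = Gamma(9.8+76, 1.4+7) = Gamma(85.8, 8.4).
After batch 2: Gamma(α+S, β+n) = Gamma(85.8+81, 8.4+7) = Gamma(166.8, 15.4).
Var = α/β² = 166.8/15.4² = 0.7033.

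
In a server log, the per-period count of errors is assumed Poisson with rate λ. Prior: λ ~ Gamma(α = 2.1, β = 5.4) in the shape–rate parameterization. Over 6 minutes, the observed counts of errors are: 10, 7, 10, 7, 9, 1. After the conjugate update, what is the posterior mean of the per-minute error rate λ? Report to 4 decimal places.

4.0439

With a Gamma(shape α, rate β) prior, the Poisson likelihood is conjugate: the posterior is Gamma(α + ΣXᵢ, β + n).
Sum of counts S = 44 over n = 6 minutes.
Posterior: Gamma(α+S, β+n) = Gamma(2.1+44, 5.4+6) = Gamma(46.1, 11.4).
Posterior mean = α/β = 46.1/11.4 = 4.0439.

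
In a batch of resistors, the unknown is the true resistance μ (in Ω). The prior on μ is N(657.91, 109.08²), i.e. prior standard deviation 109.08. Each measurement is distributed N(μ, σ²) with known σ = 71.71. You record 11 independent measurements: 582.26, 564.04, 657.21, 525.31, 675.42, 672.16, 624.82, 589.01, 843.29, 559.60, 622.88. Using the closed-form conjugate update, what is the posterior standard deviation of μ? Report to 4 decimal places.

For Normal data with known variance σ², a Normal(μ₀, σ₀²) prior on μ is conjugate. Posterior precision = 1/σ₀² + n/σ²; posterior mean is the precision-weighted average of μ₀ and x̄.
σ₀² = 109.08² = 11898.4464, σ² = 71.71² = 5142.3241; σ² + n·σ₀² = 5142.3241 + 11·11898.4464 = 136025.2345.
Posterior precision = 1/σ₀² + n/σ² = 1/11898.4464 + 11/5142.3241 = (σ² + n·σ₀²)/(σ₀²σ²) = 136025.2345/(11898.4464·5142.3241); posterior variance σₙ² = σ₀²σ²/(σ² + n·σ₀²) = 11898.4464·5142.3241/136025.2345 = 449.811154.
Posterior SD = √σₙ² = √(11898.4464·5142.3241/136025.2345) = 21.2088.

21.2088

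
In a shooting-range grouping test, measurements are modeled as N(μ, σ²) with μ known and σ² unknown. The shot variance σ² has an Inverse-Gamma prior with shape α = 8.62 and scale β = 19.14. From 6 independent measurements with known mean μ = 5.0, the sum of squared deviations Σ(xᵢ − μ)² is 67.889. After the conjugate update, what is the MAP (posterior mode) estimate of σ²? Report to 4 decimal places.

With known mean μ and an Inverse-Gamma(α, β) prior on σ², the Normal likelihood is conjugate: posterior is Inv-Gamma(α + n/2, β + Σ(xᵢ−μ)²/2).
Posterior: Inv-Gamma(8.62 + 6/2, 19.14 + 67.889/2) = Inv-Gamma(11.62, 53.0845).
Mode = β/(α+1) = 53.0845/12.62 = 4.2064.

4.2064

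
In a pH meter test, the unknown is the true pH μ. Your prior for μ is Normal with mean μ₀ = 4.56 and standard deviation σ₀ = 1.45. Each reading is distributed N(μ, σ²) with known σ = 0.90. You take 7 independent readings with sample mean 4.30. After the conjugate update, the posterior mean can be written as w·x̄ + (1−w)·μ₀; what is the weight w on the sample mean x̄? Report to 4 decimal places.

0.9478

For Normal data with known variance σ², a Normal(μ₀, σ₀²) prior on μ is conjugate. Posterior precision = 1/σ₀² + n/σ²; posterior mean is the precision-weighted average of μ₀ and x̄.
σ₀² = 1.45² = 2.1025, σ² = 0.90² = 0.81. Prior precision 1/σ₀² = 1/2.1025; data precision n/σ² = 7/0.81.
w = (n/σ²)/(1/σ₀² + n/σ²) = n·σ₀²/(σ² + n·σ₀²) = 7·2.1025/(0.81 + 7·2.1025) = 14.7175/15.5275 = 0.9478.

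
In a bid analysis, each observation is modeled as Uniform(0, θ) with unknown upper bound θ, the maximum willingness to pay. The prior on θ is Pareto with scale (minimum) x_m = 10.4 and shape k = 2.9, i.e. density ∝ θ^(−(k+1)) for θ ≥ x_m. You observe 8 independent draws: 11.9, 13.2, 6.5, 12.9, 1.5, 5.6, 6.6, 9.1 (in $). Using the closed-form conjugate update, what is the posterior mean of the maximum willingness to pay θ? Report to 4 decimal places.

A Pareto(scale x_m, shape k) prior on the upper bound θ of Uniform(0, θ) is conjugate: posterior is Pareto(max(x_m, max xᵢ), k + n).
Sample maximum = 13.2; prior scale x_m = 10.4 → posterior scale = max = 13.2.
Posterior shape = 2.9 + 8 = 10.9.
E[θ|data] = k·x_m/(k−1) = 10.9·13.2/9.9 = 14.5333.

14.5333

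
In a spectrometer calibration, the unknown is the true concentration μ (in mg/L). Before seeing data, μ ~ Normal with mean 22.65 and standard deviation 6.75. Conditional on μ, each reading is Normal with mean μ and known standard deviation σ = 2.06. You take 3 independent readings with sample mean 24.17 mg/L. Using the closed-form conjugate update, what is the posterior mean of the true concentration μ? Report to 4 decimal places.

24.1242

For Normal data with known variance σ², a Normal(μ₀, σ₀²) prior on μ is conjugate. Posterior precision = 1/σ₀² + n/σ²; posterior mean is the precision-weighted average of μ₀ and x̄.
n·x̄ = 3·24.17 = 72.51.
σ₀² = 6.75² = 45.5625, σ² = 2.06² = 4.2436; σ² + n·σ₀² = 4.2436 + 3·45.5625 = 140.9311.
Posterior mean = (μ₀/σ₀² + n·x̄/σ²)/(1/σ₀² + n/σ²) = (σ²·μ₀ + σ₀²·n·x̄)/(σ² + n·σ₀²) = (4.2436·22.65 + 45.5625·72.51)/140.9311 = 3399.854415/140.9311 = 24.1242.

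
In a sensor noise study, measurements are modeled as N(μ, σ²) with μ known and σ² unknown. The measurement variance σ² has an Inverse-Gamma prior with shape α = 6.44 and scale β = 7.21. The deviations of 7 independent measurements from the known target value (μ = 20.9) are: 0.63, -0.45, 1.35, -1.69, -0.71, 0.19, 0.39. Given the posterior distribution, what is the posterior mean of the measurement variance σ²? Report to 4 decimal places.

With known mean μ and an Inverse-Gamma(α, β) prior on σ², the Normal likelihood is conjugate: posterior is Inv-Gamma(α + n/2, β + Σ(xᵢ−μ)²/2).
Σ(xᵢ−μ)² = (0.63)² + (-0.45)² + (1.35)² + (-1.69)² + (-0.71)² + (0.19)² + (0.39)² = 5.9703.
Posterior: Inv-Gamma(6.44 + 7/2, 7.21 + 5.9703/2) = Inv-Gamma(9.94, 10.19515).
E[σ²|data] = β/(α−1) = 10.19515/8.94 = 1.1404.

1.1404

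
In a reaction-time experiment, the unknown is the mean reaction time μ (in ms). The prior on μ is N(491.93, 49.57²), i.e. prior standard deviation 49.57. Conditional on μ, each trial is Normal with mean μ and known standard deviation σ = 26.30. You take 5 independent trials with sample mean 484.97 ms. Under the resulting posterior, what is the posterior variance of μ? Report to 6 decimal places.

For Normal data with known variance σ², a Normal(μ₀, σ₀²) prior on μ is conjugate. Posterior precision = 1/σ₀² + n/σ²; posterior mean is the precision-weighted average of μ₀ and x̄.
σ₀² = 49.57² = 2457.1849, σ² = 26.30² = 691.69; σ² + n·σ₀² = 691.69 + 5·2457.1849 = 12977.6145.
Posterior precision = 1/σ₀² + n/σ² = 1/2457.1849 + 5/691.69 = (σ² + n·σ₀²)/(σ₀²σ²) = 12977.6145/(2457.1849·691.69); posterior variance σₙ² = σ₀²σ²/(σ² + n·σ₀²) = 2457.1849·691.69/12977.6145 = 130.964764.

130.964764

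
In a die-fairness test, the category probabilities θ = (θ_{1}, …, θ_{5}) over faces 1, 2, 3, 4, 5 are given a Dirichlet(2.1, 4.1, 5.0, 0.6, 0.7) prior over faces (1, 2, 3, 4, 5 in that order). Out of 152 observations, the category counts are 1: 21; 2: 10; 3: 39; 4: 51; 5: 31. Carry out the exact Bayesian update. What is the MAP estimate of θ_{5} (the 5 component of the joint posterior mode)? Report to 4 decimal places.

The Dirichlet prior is conjugate to the Multinomial likelihood: each posterior αⱼ = prior αⱼ + observed count nⱼ.
Posterior concentration: (23.1, 14.1, 44.0, 51.6, 31.7), total = 164.5.
Joint mode component: (α_{5}−1)/(Σα−K) = 30.7/159.5 = 0.1925.

0.1925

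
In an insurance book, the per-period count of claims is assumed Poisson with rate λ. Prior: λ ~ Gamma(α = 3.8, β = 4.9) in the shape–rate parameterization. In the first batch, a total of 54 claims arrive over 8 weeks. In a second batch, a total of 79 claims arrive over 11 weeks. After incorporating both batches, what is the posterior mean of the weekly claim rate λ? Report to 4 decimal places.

5.7238

With a Gamma(shape α, rate β) prior, the Poisson likelihood is conjugate: the posterior is Gamma(α + ΣXᵢ, β + n).
After batch 1: Gamma(α+S, β+n) = Gamma(3.8+54, 4.9+8) = Gamma(57.8, 12.9).
After batch 2: Gamma(α+S, β+n) = Gamma(57.8+79, 12.9+11) = Gamma(136.8, 23.9).
Posterior mean = α/β = 136.8/23.9 = 5.7238.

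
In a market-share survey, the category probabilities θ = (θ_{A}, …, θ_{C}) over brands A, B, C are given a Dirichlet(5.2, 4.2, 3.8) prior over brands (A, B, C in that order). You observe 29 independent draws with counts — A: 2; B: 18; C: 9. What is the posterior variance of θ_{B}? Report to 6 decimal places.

0.005771

The Dirichlet prior is conjugate to the Multinomial likelihood: each posterior αⱼ = prior αⱼ + observed count nⱼ.
Posterior concentration: (7.2, 22.2, 12.8), total = 42.2.
Var[θ_j] = α_j(Σα−α_j)/((Σα)²(Σα+1)) = 22.2·20.0/(42.2²·43.2) = 0.005771.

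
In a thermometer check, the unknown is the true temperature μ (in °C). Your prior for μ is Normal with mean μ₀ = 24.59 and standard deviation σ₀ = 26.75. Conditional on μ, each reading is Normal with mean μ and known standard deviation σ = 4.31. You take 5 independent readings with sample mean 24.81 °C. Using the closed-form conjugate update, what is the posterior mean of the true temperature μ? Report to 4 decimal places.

24.8089

For Normal data with known variance σ², a Normal(μ₀, σ₀²) prior on μ is conjugate. Posterior precision = 1/σ₀² + n/σ²; posterior mean is the precision-weighted average of μ₀ and x̄.
n·x̄ = 5·24.81 = 124.05.
σ₀² = 26.75² = 715.5625, σ² = 4.31² = 18.5761; σ² + n·σ₀² = 18.5761 + 5·715.5625 = 3596.3886.
Posterior mean = (μ₀/σ₀² + n·x̄/σ²)/(1/σ₀² + n/σ²) = (σ²·μ₀ + σ₀²·n·x̄)/(σ² + n·σ₀²) = (18.5761·24.59 + 715.5625·124.05)/3596.3886 = 89222.314424/3596.3886 = 24.8089.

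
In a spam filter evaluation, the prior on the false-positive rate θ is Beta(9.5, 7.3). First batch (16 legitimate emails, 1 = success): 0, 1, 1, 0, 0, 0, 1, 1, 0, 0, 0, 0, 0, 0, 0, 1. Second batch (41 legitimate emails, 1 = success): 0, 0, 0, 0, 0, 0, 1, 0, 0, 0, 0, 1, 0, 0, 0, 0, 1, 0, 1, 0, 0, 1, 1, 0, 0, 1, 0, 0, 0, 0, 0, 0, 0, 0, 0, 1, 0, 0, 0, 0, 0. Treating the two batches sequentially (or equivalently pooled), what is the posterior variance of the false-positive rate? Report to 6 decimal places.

0.002833

The Beta prior is conjugate to a Binomial/Bernoulli likelihood; the update adds successes to α and failures to β.
After batch 1: Beta(9.5+5, 7.3+11) = Beta(14.5, 18.3).
After batch 2: Beta(14.5+8, 18.3+33) = Beta(22.5, 51.3).
Var = αβ/((α+β)²(α+β+1)) = 22.5·51.3/(73.8²·74.8) = 0.002833.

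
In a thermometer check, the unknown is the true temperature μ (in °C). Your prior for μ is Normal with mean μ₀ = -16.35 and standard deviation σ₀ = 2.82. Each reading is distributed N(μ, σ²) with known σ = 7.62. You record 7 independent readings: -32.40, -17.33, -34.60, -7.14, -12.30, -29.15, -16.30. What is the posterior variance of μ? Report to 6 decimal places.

For Normal data with known variance σ², a Normal(μ₀, σ₀²) prior on μ is conjugate. Posterior precision = 1/σ₀² + n/σ²; posterior mean is the precision-weighted average of μ₀ and x̄.
σ₀² = 2.82² = 7.9524, σ² = 7.62² = 58.0644; σ² + n·σ₀² = 58.0644 + 7·7.9524 = 113.7312.
Posterior precision = 1/σ₀² + n/σ² = 1/7.9524 + 7/58.0644 = (σ² + n·σ₀²)/(σ₀²σ²) = 113.7312/(7.9524·58.0644); posterior variance σₙ² = σ₀²σ²/(σ² + n·σ₀²) = 7.9524·58.0644/113.7312 = 4.060023.

4.060023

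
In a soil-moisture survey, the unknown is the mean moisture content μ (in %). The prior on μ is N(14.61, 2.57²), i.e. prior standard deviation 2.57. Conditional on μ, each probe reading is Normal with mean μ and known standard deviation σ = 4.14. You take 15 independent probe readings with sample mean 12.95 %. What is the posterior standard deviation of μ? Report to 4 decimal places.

0.9870

For Normal data with known variance σ², a Normal(μ₀, σ₀²) prior on μ is conjugate. Posterior precision = 1/σ₀² + n/σ²; posterior mean is the precision-weighted average of μ₀ and x̄.
σ₀² = 2.57² = 6.6049, σ² = 4.14² = 17.1396; σ² + n·σ₀² = 17.1396 + 15·6.6049 = 116.2131.
Posterior precision = 1/σ₀² + n/σ² = 1/6.6049 + 15/17.1396 = (σ² + n·σ₀²)/(σ₀²σ²) = 116.2131/(6.6049·17.1396); posterior variance σₙ² = σ₀²σ²/(σ² + n·σ₀²) = 6.6049·17.1396/116.2131 = 0.974119.
Posterior SD = √σₙ² = √(6.6049·17.1396/116.2131) = 0.9870.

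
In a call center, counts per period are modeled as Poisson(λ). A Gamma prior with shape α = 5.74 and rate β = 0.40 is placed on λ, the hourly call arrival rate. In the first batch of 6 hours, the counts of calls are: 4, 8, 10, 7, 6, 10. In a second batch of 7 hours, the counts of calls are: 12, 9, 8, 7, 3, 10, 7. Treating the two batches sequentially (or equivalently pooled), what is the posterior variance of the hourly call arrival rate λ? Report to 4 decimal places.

0.5945

With a Gamma(shape α, rate β) prior, the Poisson likelihood is conjugate: the posterior is Gamma(α + ΣXᵢ, β + n).
Batch 1: sum of counts S = 45 over n = 6 hours.
After batch 1: Gamma(α+S, β+n) = Gamma(5.74+45, 0.40+6) = Gamma(50.74, 6.40).
Batch 2: sum of counts S = 56 over n = 7 hours.
After batch 2: Gamma(α+S, β+n) = Gamma(50.74+56, 6.40+7) = Gamma(106.74, 13.40).
Var = α/β² = 106.74/13.40² = 0.5945.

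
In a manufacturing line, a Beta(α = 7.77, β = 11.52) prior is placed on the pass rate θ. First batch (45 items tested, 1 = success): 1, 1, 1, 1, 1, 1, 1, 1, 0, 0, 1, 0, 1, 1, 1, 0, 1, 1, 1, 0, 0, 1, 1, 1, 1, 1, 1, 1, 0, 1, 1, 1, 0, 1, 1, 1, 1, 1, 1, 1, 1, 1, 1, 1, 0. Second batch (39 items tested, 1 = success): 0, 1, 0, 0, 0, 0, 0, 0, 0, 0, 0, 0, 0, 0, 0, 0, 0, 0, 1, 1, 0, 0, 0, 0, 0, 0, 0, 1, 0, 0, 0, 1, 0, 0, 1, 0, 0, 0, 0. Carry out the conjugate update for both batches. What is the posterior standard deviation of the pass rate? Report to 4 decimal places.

0.0489

The Beta prior is conjugate to a Binomial/Bernoulli likelihood; the update adds successes to α and failures to β.
After batch 1: Beta(7.77+36, 11.52+9) = Beta(43.77, 20.52).
After batch 2: Beta(43.77+6, 20.52+33) = Beta(49.77, 53.52).
Var = αβ/((α+β)²(α+β+1)) = 49.77·53.52/(103.29²·104.29) = 0.00239400; SD = √0.00239400 = 0.0489.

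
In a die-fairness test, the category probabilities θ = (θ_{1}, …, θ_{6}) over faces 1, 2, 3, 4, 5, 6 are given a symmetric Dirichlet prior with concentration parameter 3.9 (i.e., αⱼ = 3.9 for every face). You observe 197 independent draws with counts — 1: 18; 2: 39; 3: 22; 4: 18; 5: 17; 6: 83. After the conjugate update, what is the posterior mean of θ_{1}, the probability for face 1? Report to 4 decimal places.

0.0994

The Dirichlet prior is conjugate to the Multinomial likelihood: each posterior αⱼ = prior αⱼ + observed count nⱼ.
Posterior concentration: (21.9, 42.9, 25.9, 21.9, 20.9, 86.9), total = 220.4.
E[θ_{1}|data] = α_{1}/Σα = 21.9/220.4 = 0.0994.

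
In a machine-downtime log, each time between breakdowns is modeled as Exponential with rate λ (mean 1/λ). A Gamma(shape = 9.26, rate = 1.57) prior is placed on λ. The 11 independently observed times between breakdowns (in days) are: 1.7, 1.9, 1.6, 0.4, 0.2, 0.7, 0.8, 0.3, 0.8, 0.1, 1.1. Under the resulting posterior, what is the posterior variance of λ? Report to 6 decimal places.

With a Gamma(shape α, rate β) prior on the exponential rate λ, the posterior after n observations with total T = Σxᵢ is Gamma(α+n, β+T).
Sum of observations T = 9.6 days; n = 11.
Posterior: Gamma(9.26+11, 1.57+9.6) = Gamma(20.26, 11.17).
Var = α/β² = 0.162380.

0.162380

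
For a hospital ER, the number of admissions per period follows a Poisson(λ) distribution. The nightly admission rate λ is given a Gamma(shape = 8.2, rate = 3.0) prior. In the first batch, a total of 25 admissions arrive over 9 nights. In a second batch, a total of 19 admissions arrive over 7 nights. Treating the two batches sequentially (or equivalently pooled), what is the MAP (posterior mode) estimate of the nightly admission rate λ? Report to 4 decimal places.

With a Gamma(shape α, rate β) prior, the Poisson likelihood is conjugate: the posterior is Gamma(α + ΣXᵢ, β + n).
After batch 1: Gamma(α+S, β+n) = Gamma(8.2+25, 3.0+9) = Gamma(33.2, 12.0).
After batch 2: Gamma(α+S, β+n) = Gamma(33.2+19, 12.0+7) = Gamma(52.2, 19.0).
Mode of Gamma(α,β) for α≥1 is (α−1)/β = 51.2/19.0 = 2.6947.

2.6947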